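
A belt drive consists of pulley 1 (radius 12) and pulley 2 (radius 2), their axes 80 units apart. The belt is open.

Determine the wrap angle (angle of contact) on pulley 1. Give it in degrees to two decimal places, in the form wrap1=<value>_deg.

open belt: β = asin((r2−r1)/C) = asin(-10/80) = -7.1808°
wrap1 = π − 2β = 194.3615°
wrap2 = π + 2β = 165.6385°

wrap1=194.36_deg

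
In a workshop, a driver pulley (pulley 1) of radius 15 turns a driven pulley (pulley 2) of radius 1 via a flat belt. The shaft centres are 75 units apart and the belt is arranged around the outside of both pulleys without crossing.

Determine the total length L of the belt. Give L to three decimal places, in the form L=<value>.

L=202.886

open belt: β = asin((r2−r1)/C) = asin(-14/75) = -10.7583°
wrap1 = π − 2β = 201.5166°
wrap2 = π + 2β = 158.4834°
tangent length = C·cosβ = 73.6817
L = r1·wrap1 + r2·wrap2 + 2·C·cosβ = 15·3.5171 + 1·2.7661 + 2·73.6817 = 202.8865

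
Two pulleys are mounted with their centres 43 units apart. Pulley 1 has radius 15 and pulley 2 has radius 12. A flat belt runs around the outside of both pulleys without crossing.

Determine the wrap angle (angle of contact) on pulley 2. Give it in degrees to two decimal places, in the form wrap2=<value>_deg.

wrap2=172.00_deg

open belt: β = asin((r2−r1)/C) = asin(-3/43) = -4.0006°
wrap1 = π − 2β = 188.0013°
wrap2 = π + 2β = 171.9987°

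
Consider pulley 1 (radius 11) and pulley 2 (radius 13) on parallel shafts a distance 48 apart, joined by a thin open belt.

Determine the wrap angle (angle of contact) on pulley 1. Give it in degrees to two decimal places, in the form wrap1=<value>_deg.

wrap1=175.22_deg

open belt: β = asin((r2−r1)/C) = asin(2/48) = 2.3880°
wrap1 = π − 2β = 175.2240°
wrap2 = π + 2β = 184.7760°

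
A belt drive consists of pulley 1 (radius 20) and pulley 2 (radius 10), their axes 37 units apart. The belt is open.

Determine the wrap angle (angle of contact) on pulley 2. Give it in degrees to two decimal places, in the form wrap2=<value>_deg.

open belt: β = asin((r2−r1)/C) = asin(-10/37) = -15.6804°
wrap1 = π − 2β = 211.3607°
wrap2 = π + 2β = 148.6393°

wrap2=148.64_deg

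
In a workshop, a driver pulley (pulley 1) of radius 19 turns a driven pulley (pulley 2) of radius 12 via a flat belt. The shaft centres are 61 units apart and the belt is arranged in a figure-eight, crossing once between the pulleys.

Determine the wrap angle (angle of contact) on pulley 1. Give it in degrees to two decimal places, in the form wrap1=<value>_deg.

wrap1=241.09_deg

crossed belt: β = asin((r1+r2)/C) = asin(31/61) = 30.5438°
wrap1 = wrap2 = π + 2β = 241.0876°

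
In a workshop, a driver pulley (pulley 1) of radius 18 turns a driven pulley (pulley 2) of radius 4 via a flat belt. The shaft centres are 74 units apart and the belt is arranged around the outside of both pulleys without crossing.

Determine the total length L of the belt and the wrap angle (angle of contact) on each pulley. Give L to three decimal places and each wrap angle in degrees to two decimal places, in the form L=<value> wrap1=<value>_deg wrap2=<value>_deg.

L=219.772 wrap1=201.81_deg wrap2=158.19_deg

open belt: β = asin((r2−r1)/C) = asin(-14/74) = -10.9055°
wrap1 = π − 2β = 201.8109°
wrap2 = π + 2β = 158.1891°
tangent length = C·cosβ = 72.6636
L = r1·wrap1 + r2·wrap2 + 2·C·cosβ = 18·3.5223 + 4·2.7609 + 2·72.6636 = 219.7717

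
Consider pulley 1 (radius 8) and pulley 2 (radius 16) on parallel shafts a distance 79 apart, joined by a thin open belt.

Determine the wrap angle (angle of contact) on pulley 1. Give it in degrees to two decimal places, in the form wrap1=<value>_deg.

wrap1=168.38_deg

open belt: β = asin((r2−r1)/C) = asin(8/79) = 5.8121°
wrap1 = π − 2β = 168.3759°
wrap2 = π + 2β = 191.6241°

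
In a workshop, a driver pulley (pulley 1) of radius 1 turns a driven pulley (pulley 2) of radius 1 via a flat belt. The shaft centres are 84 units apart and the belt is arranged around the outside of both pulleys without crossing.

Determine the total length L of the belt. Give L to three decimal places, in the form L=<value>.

L=174.283

open belt: β = asin((r2−r1)/C) = asin(0/84) = 0.0000°
wrap1 = π − 2β = 180.0000°
wrap2 = π + 2β = 180.0000°
tangent length = C·cosβ = 84.0000
L = r1·wrap1 + r2·wrap2 + 2·C·cosβ = 1·3.1416 + 1·3.1416 + 2·84.0000 = 174.2832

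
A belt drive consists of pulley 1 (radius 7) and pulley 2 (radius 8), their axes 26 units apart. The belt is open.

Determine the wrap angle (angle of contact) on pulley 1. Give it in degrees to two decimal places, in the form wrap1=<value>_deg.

open belt: β = asin((r2−r1)/C) = asin(1/26) = 2.2042°
wrap1 = π − 2β = 175.5915°
wrap2 = π + 2β = 184.4085°

wrap1=175.59_deg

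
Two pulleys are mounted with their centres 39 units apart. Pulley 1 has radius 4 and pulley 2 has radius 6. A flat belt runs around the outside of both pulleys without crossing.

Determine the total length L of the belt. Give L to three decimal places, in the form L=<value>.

L=109.519

open belt: β = asin((r2−r1)/C) = asin(2/39) = 2.9395°
wrap1 = π − 2β = 174.1209°
wrap2 = π + 2β = 185.8791°
tangent length = C·cosβ = 38.9487
L = r1·wrap1 + r2·wrap2 + 2·C·cosβ = 4·3.0390 + 6·3.2442 + 2·38.9487 = 109.5185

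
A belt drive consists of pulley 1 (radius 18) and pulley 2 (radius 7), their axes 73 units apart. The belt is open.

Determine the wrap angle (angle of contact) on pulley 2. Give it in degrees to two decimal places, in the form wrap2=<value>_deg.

open belt: β = asin((r2−r1)/C) = asin(-11/73) = -8.6666°
wrap1 = π − 2β = 197.3332°
wrap2 = π + 2β = 162.6668°

wrap2=162.67_deg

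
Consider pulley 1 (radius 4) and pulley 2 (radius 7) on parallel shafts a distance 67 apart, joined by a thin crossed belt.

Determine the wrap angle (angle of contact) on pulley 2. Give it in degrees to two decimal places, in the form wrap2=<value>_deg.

crossed belt: β = asin((r1+r2)/C) = asin(11/67) = 9.4496°
wrap1 = wrap2 = π + 2β = 198.8991°

wrap2=198.90_deg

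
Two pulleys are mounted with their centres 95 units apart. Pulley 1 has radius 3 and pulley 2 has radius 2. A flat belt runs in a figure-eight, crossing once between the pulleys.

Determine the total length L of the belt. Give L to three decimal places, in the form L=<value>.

crossed belt: β = asin((r1+r2)/C) = asin(5/95) = 3.0170°
wrap1 = wrap2 = π + 2β = 186.0339°
tangent length = C·cosβ = 94.8683
L = (r1+r2)·wrap + 2·C·cosβ = 5·3.2469 + 2·94.8683 = 205.9712

L=205.971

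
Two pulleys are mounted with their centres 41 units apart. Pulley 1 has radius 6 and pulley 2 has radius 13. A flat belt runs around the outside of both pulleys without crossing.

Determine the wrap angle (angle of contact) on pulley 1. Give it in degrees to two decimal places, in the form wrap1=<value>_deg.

open belt: β = asin((r2−r1)/C) = asin(7/41) = 9.8304°
wrap1 = π − 2β = 160.3393°
wrap2 = π + 2β = 199.6607°

wrap1=160.34_deg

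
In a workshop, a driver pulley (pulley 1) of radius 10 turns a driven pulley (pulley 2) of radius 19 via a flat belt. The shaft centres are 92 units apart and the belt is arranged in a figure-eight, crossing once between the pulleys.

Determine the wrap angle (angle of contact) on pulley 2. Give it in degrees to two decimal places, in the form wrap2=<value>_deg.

wrap2=216.75_deg

crossed belt: β = asin((r1+r2)/C) = asin(29/92) = 18.3739°
wrap1 = wrap2 = π + 2β = 216.7479°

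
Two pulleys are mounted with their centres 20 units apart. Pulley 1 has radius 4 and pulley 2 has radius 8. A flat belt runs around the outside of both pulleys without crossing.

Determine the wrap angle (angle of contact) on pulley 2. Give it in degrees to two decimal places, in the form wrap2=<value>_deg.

wrap2=203.07_deg

open belt: β = asin((r2−r1)/C) = asin(4/20) = 11.5370°
wrap1 = π − 2β = 156.9261°
wrap2 = π + 2β = 203.0739°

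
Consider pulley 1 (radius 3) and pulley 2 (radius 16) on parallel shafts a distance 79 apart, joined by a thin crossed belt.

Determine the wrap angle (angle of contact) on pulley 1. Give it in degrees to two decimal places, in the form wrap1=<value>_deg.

crossed belt: β = asin((r1+r2)/C) = asin(19/79) = 13.9164°
wrap1 = wrap2 = π + 2β = 207.8329°

wrap1=207.83_deg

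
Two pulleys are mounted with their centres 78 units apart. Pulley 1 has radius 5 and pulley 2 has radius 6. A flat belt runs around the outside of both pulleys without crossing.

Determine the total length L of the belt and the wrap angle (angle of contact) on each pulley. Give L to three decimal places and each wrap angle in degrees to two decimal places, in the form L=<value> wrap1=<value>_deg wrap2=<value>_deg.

L=190.570 wrap1=178.53_deg wrap2=181.47_deg

open belt: β = asin((r2−r1)/C) = asin(1/78) = 0.7346°
wrap1 = π − 2β = 178.5308°
wrap2 = π + 2β = 181.4692°
tangent length = C·cosβ = 77.9936
L = r1·wrap1 + r2·wrap2 + 2·C·cosβ = 5·3.1160 + 6·3.1672 + 2·77.9936 = 190.5703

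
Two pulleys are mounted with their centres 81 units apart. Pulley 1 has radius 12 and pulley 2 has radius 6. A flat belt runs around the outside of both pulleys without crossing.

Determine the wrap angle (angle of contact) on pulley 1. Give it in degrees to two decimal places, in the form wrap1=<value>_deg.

wrap1=188.50_deg

open belt: β = asin((r2−r1)/C) = asin(-6/81) = -4.2480°
wrap1 = π − 2β = 188.4960°
wrap2 = π + 2β = 171.5040°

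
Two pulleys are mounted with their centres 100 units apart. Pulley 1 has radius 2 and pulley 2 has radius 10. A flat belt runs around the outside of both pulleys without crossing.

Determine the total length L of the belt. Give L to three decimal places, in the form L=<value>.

open belt: β = asin((r2−r1)/C) = asin(8/100) = 4.5886°
wrap1 = π − 2β = 170.8229°
wrap2 = π + 2β = 189.1771°
tangent length = C·cosβ = 99.6795
L = r1·wrap1 + r2·wrap2 + 2·C·cosβ = 2·2.9814 + 10·3.3018 + 2·99.6795 = 238.3395

L=238.339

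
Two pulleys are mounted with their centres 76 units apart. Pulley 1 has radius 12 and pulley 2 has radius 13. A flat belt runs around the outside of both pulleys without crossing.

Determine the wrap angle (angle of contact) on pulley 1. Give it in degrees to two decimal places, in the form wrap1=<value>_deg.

wrap1=178.49_deg

open belt: β = asin((r2−r1)/C) = asin(1/76) = 0.7539°
wrap1 = π − 2β = 178.4922°
wrap2 = π + 2β = 181.5078°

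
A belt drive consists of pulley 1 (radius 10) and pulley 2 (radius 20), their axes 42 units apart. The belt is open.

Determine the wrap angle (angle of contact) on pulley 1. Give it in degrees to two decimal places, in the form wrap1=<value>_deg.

wrap1=152.45_deg

open belt: β = asin((r2−r1)/C) = asin(10/42) = 13.7741°
wrap1 = π − 2β = 152.4517°
wrap2 = π + 2β = 207.5483°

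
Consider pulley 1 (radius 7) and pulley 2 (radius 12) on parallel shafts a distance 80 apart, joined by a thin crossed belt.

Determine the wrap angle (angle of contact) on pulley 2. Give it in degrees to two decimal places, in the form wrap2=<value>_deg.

wrap2=207.48_deg

crossed belt: β = asin((r1+r2)/C) = asin(19/80) = 13.7390°
wrap1 = wrap2 = π + 2β = 207.4781°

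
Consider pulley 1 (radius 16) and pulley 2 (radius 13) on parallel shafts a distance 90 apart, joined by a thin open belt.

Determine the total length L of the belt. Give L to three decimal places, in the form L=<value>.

L=271.206

open belt: β = asin((r2−r1)/C) = asin(-3/90) = -1.9102°
wrap1 = π − 2β = 183.8204°
wrap2 = π + 2β = 176.1796°
tangent length = C·cosβ = 89.9500
L = r1·wrap1 + r2·wrap2 + 2·C·cosβ = 16·3.2083 + 13·3.0749 + 2·89.9500 = 271.2062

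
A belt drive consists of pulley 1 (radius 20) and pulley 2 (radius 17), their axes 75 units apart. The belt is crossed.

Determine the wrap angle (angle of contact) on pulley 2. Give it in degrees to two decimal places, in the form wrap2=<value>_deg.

wrap2=239.12_deg

crossed belt: β = asin((r1+r2)/C) = asin(37/75) = 29.5599°
wrap1 = wrap2 = π + 2β = 239.1198°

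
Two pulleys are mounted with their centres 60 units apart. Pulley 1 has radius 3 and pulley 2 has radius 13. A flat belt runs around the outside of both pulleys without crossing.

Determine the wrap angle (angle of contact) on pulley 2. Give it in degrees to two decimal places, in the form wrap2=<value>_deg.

open belt: β = asin((r2−r1)/C) = asin(10/60) = 9.5941°
wrap1 = π − 2β = 160.8119°
wrap2 = π + 2β = 199.1881°

wrap2=199.19_deg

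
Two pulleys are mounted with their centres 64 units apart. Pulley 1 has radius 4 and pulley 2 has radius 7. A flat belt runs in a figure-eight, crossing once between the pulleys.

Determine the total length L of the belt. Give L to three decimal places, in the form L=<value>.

L=164.453

crossed belt: β = asin((r1+r2)/C) = asin(11/64) = 9.8969°
wrap1 = wrap2 = π + 2β = 199.7937°
tangent length = C·cosβ = 63.0476
L = (r1+r2)·wrap + 2·C·cosβ = 11·3.4871 + 2·63.0476 = 164.4528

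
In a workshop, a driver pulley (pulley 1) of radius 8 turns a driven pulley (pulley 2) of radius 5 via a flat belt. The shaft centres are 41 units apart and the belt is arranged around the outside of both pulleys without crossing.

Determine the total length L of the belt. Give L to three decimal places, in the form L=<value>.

open belt: β = asin((r2−r1)/C) = asin(-3/41) = -4.1961°
wrap1 = π − 2β = 188.3922°
wrap2 = π + 2β = 171.6078°
tangent length = C·cosβ = 40.8901
L = r1·wrap1 + r2·wrap2 + 2·C·cosβ = 8·3.2881 + 5·2.9951 + 2·40.8901 = 123.0603

L=123.060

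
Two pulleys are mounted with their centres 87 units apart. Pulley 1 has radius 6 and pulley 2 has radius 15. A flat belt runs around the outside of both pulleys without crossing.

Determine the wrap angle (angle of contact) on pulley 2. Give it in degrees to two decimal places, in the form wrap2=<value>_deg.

open belt: β = asin((r2−r1)/C) = asin(9/87) = 5.9378°
wrap1 = π − 2β = 168.1245°
wrap2 = π + 2β = 191.8755°

wrap2=191.88_deg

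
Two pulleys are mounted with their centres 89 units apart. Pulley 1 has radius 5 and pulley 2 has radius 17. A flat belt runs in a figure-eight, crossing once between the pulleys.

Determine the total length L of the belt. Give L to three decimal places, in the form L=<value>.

crossed belt: β = asin((r1+r2)/C) = asin(22/89) = 14.3114°
wrap1 = wrap2 = π + 2β = 208.6227°
tangent length = C·cosβ = 86.2380
L = (r1+r2)·wrap + 2·C·cosβ = 22·3.6412 + 2·86.2380 = 252.5815

L=252.581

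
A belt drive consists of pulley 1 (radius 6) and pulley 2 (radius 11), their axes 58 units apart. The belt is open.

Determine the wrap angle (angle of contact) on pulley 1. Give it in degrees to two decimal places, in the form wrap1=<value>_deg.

open belt: β = asin((r2−r1)/C) = asin(5/58) = 4.9454°
wrap1 = π − 2β = 170.1091°
wrap2 = π + 2β = 189.8909°

wrap1=170.11_deg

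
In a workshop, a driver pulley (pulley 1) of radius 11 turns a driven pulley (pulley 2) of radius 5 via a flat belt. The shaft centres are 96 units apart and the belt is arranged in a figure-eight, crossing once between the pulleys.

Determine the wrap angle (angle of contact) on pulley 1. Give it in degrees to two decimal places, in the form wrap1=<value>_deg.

wrap1=199.19_deg

crossed belt: β = asin((r1+r2)/C) = asin(16/96) = 9.5941°
wrap1 = wrap2 = π + 2β = 199.1881°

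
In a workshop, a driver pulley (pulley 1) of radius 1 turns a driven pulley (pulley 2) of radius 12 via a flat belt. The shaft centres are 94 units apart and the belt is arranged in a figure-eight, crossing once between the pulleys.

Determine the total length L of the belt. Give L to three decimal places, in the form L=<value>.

crossed belt: β = asin((r1+r2)/C) = asin(13/94) = 7.9494°
wrap1 = wrap2 = π + 2β = 195.8987°
tangent length = C·cosβ = 93.0967
L = (r1+r2)·wrap + 2·C·cosβ = 13·3.4191 + 2·93.0967 = 230.6415

L=230.641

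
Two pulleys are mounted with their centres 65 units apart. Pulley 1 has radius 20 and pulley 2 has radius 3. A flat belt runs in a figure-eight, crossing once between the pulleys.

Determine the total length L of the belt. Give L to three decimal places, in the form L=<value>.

L=210.483

crossed belt: β = asin((r1+r2)/C) = asin(23/65) = 20.7227°
wrap1 = wrap2 = π + 2β = 221.4455°
tangent length = C·cosβ = 60.7947
L = (r1+r2)·wrap + 2·C·cosβ = 23·3.8650 + 2·60.7947 = 210.4834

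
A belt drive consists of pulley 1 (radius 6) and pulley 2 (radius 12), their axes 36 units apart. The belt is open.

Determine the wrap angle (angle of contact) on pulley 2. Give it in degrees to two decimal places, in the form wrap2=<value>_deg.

wrap2=199.19_deg

open belt: β = asin((r2−r1)/C) = asin(6/36) = 9.5941°
wrap1 = π − 2β = 160.8119°
wrap2 = π + 2β = 199.1881°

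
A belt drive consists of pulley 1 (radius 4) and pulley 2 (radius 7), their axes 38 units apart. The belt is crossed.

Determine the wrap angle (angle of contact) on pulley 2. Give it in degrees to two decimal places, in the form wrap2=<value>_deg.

crossed belt: β = asin((r1+r2)/C) = asin(11/38) = 16.8264°
wrap1 = wrap2 = π + 2β = 213.6529°

wrap2=213.65_deg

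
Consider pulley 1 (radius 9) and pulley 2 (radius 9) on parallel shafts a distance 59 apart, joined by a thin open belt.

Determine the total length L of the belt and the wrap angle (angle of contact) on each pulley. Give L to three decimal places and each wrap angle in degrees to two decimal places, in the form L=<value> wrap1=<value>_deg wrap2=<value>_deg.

open belt: β = asin((r2−r1)/C) = asin(0/59) = 0.0000°
wrap1 = π − 2β = 180.0000°
wrap2 = π + 2β = 180.0000°
tangent length = C·cosβ = 59.0000
L = r1·wrap1 + r2·wrap2 + 2·C·cosβ = 9·3.1416 + 9·3.1416 + 2·59.0000 = 174.5487

L=174.549 wrap1=180.00_deg wrap2=180.00_deg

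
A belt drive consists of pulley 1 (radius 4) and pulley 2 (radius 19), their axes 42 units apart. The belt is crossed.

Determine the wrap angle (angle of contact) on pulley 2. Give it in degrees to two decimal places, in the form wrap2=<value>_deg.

wrap2=246.41_deg

crossed belt: β = asin((r1+r2)/C) = asin(23/42) = 33.2038°
wrap1 = wrap2 = π + 2β = 246.4076°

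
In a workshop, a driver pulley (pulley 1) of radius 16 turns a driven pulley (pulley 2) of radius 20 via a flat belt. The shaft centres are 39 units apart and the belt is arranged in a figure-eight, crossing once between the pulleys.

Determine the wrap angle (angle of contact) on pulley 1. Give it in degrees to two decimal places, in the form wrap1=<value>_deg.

wrap1=314.76_deg

crossed belt: β = asin((r1+r2)/C) = asin(36/39) = 67.3801°
wrap1 = wrap2 = π + 2β = 314.7603°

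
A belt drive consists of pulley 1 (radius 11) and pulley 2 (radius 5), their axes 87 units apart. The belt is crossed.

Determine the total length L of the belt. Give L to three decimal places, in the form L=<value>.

crossed belt: β = asin((r1+r2)/C) = asin(16/87) = 10.5975°
wrap1 = wrap2 = π + 2β = 201.1950°
tangent length = C·cosβ = 85.5161
L = (r1+r2)·wrap + 2·C·cosβ = 16·3.5115 + 2·85.5161 = 227.2164

L=227.216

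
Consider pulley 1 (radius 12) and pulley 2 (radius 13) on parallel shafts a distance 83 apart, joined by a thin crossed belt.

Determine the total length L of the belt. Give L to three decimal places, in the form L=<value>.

L=252.128

crossed belt: β = asin((r1+r2)/C) = asin(25/83) = 17.5300°
wrap1 = wrap2 = π + 2β = 215.0600°
tangent length = C·cosβ = 79.1454
L = (r1+r2)·wrap + 2·C·cosβ = 25·3.7535 + 2·79.1454 = 252.1285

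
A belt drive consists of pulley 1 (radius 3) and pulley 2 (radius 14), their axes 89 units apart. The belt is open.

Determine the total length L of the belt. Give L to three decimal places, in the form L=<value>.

open belt: β = asin((r2−r1)/C) = asin(11/89) = 7.0997°
wrap1 = π − 2β = 165.8007°
wrap2 = π + 2β = 194.1993°
tangent length = C·cosβ = 88.3176
L = r1·wrap1 + r2·wrap2 + 2·C·cosβ = 3·2.8938 + 14·3.3894 + 2·88.3176 = 232.7684

L=232.768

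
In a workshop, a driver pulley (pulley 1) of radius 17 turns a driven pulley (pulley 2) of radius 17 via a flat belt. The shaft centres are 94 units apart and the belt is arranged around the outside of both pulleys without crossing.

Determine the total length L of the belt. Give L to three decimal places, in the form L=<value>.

L=294.814

open belt: β = asin((r2−r1)/C) = asin(0/94) = 0.0000°
wrap1 = π − 2β = 180.0000°
wrap2 = π + 2β = 180.0000°
tangent length = C·cosβ = 94.0000
L = r1·wrap1 + r2·wrap2 + 2·C·cosβ = 17·3.1416 + 17·3.1416 + 2·94.0000 = 294.8142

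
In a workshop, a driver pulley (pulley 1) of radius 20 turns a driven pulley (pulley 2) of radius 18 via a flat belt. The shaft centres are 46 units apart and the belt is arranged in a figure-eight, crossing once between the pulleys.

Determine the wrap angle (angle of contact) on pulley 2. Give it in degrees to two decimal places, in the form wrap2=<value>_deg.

wrap2=291.40_deg

crossed belt: β = asin((r1+r2)/C) = asin(38/46) = 55.6988°
wrap1 = wrap2 = π + 2β = 291.3977°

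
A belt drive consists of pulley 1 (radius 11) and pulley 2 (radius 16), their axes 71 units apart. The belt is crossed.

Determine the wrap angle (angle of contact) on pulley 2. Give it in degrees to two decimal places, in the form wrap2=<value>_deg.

wrap2=224.70_deg

crossed belt: β = asin((r1+r2)/C) = asin(27/71) = 22.3511°
wrap1 = wrap2 = π + 2β = 224.7023°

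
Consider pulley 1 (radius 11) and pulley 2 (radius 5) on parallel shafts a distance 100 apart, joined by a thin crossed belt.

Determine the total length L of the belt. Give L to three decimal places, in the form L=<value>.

crossed belt: β = asin((r1+r2)/C) = asin(16/100) = 9.2069°
wrap1 = wrap2 = π + 2β = 198.4138°
tangent length = C·cosβ = 98.7117
L = (r1+r2)·wrap + 2·C·cosβ = 16·3.4630 + 2·98.7117 = 252.8310

L=252.831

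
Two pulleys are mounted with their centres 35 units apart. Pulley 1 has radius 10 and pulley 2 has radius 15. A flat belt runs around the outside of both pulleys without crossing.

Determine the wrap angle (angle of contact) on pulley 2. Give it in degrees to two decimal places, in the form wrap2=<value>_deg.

open belt: β = asin((r2−r1)/C) = asin(5/35) = 8.2132°
wrap1 = π − 2β = 163.5736°
wrap2 = π + 2β = 196.4264°

wrap2=196.43_deg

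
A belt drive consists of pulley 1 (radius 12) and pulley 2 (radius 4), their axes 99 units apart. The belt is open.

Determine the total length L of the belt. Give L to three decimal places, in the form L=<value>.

L=248.912

open belt: β = asin((r2−r1)/C) = asin(-8/99) = -4.6350°
wrap1 = π − 2β = 189.2700°
wrap2 = π + 2β = 170.7300°
tangent length = C·cosβ = 98.6762
L = r1·wrap1 + r2·wrap2 + 2·C·cosβ = 12·3.3034 + 4·2.9798 + 2·98.6762 = 248.9123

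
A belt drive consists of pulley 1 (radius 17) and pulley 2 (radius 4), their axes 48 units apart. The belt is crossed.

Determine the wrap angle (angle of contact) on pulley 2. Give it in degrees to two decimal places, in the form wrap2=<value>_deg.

crossed belt: β = asin((r1+r2)/C) = asin(21/48) = 25.9445°
wrap1 = wrap2 = π + 2β = 231.8890°

wrap2=231.89_deg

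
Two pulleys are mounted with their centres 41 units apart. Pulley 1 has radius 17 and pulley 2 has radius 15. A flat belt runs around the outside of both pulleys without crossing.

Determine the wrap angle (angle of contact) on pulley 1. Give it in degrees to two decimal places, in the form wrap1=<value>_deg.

wrap1=185.59_deg

open belt: β = asin((r2−r1)/C) = asin(-2/41) = -2.7960°
wrap1 = π − 2β = 185.5921°
wrap2 = π + 2β = 174.4079°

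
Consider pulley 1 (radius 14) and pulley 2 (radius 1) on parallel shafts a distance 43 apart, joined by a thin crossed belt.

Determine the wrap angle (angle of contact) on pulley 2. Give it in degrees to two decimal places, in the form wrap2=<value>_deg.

crossed belt: β = asin((r1+r2)/C) = asin(15/43) = 20.4162°
wrap1 = wrap2 = π + 2β = 220.8324°

wrap2=220.83_deg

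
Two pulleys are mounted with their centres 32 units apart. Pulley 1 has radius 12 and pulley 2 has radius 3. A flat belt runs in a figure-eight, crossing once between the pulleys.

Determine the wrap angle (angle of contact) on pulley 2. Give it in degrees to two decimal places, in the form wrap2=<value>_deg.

wrap2=235.91_deg

crossed belt: β = asin((r1+r2)/C) = asin(15/32) = 27.9532°
wrap1 = wrap2 = π + 2β = 235.9064°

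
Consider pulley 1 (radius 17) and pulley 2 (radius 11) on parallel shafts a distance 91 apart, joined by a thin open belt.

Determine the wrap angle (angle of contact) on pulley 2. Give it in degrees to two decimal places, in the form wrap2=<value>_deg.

wrap2=172.44_deg

open belt: β = asin((r2−r1)/C) = asin(-6/91) = -3.7805°
wrap1 = π − 2β = 187.5610°
wrap2 = π + 2β = 172.4390°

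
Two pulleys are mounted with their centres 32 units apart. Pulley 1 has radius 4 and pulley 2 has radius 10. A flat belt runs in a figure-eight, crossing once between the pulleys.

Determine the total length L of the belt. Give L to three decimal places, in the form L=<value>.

crossed belt: β = asin((r1+r2)/C) = asin(14/32) = 25.9445°
wrap1 = wrap2 = π + 2β = 231.8890°
tangent length = C·cosβ = 28.7750
L = (r1+r2)·wrap + 2·C·cosβ = 14·4.0472 + 2·28.7750 = 114.2111

L=114.211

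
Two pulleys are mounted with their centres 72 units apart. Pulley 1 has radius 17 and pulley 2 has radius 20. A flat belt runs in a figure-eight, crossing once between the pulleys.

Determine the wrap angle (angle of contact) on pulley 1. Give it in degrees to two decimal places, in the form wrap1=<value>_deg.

crossed belt: β = asin((r1+r2)/C) = asin(37/72) = 30.9232°
wrap1 = wrap2 = π + 2β = 241.8464°

wrap1=241.85_deg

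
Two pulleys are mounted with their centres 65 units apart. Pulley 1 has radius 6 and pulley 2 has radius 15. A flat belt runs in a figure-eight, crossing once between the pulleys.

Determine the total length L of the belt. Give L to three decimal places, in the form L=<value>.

L=202.819

crossed belt: β = asin((r1+r2)/C) = asin(21/65) = 18.8491°
wrap1 = wrap2 = π + 2β = 217.6982°
tangent length = C·cosβ = 61.5142
L = (r1+r2)·wrap + 2·C·cosβ = 21·3.7996 + 2·61.5142 = 202.8190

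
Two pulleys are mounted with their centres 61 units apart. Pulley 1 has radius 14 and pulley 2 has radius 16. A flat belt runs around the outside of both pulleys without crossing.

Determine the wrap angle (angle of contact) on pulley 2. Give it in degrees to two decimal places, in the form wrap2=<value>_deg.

open belt: β = asin((r2−r1)/C) = asin(2/61) = 1.8789°
wrap1 = π − 2β = 176.2422°
wrap2 = π + 2β = 183.7578°

wrap2=183.76_deg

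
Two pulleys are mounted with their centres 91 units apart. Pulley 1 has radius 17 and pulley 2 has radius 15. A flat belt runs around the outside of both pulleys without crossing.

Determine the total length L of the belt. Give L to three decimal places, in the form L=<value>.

open belt: β = asin((r2−r1)/C) = asin(-2/91) = -1.2593°
wrap1 = π − 2β = 182.5187°
wrap2 = π + 2β = 177.4813°
tangent length = C·cosβ = 90.9780
L = r1·wrap1 + r2·wrap2 + 2·C·cosβ = 17·3.1856 + 15·3.0976 + 2·90.9780 = 282.5749

L=282.575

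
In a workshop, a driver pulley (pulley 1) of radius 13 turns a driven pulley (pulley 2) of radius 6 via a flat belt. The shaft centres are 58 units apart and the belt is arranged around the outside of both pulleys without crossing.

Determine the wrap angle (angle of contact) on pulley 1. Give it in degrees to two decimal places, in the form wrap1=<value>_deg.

wrap1=193.86_deg

open belt: β = asin((r2−r1)/C) = asin(-7/58) = -6.9319°
wrap1 = π − 2β = 193.8638°
wrap2 = π + 2β = 166.1362°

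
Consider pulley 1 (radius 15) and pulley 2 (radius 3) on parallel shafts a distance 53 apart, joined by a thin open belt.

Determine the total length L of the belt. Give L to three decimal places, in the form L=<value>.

open belt: β = asin((r2−r1)/C) = asin(-12/53) = -13.0861°
wrap1 = π − 2β = 206.1722°
wrap2 = π + 2β = 153.8278°
tangent length = C·cosβ = 51.6236
L = r1·wrap1 + r2·wrap2 + 2·C·cosβ = 15·3.5984 + 3·2.6848 + 2·51.6236 = 165.2774

L=165.277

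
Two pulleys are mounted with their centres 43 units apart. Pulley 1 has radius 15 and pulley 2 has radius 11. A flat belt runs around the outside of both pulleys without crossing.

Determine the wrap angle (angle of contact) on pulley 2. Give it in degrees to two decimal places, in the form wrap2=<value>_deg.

wrap2=169.32_deg

open belt: β = asin((r2−r1)/C) = asin(-4/43) = -5.3376°
wrap1 = π − 2β = 190.6751°
wrap2 = π + 2β = 169.3249°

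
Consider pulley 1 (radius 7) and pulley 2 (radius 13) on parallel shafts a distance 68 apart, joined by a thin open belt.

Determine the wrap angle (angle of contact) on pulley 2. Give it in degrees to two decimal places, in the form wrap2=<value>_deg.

open belt: β = asin((r2−r1)/C) = asin(6/68) = 5.0621°
wrap1 = π − 2β = 169.8758°
wrap2 = π + 2β = 190.1242°

wrap2=190.12_deg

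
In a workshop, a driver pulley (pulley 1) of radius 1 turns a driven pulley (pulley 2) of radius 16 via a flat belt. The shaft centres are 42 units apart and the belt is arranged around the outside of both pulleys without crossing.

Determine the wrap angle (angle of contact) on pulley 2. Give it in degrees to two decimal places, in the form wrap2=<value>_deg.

open belt: β = asin((r2−r1)/C) = asin(15/42) = 20.9248°
wrap1 = π − 2β = 138.1503°
wrap2 = π + 2β = 221.8497°

wrap2=221.85_deg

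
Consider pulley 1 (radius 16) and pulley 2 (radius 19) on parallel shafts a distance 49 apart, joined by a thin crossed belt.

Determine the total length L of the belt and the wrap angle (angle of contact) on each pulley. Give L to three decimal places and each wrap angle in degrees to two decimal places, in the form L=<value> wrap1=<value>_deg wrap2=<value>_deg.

crossed belt: β = asin((r1+r2)/C) = asin(35/49) = 45.5847°
wrap1 = wrap2 = π + 2β = 271.1694°
tangent length = C·cosβ = 34.2929
L = (r1+r2)·wrap + 2·C·cosβ = 35·4.7328 + 2·34.2929 = 234.2337

L=234.234 wrap1=271.17_deg wrap2=271.17_deg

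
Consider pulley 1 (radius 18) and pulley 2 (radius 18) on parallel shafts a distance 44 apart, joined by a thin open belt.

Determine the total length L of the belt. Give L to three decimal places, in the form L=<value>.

L=201.097

open belt: β = asin((r2−r1)/C) = asin(0/44) = 0.0000°
wrap1 = π − 2β = 180.0000°
wrap2 = π + 2β = 180.0000°
tangent length = C·cosβ = 44.0000
L = r1·wrap1 + r2·wrap2 + 2·C·cosβ = 18·3.1416 + 18·3.1416 + 2·44.0000 = 201.0973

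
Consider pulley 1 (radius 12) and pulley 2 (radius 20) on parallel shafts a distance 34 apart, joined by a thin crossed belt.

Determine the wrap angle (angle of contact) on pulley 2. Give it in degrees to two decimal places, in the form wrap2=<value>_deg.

wrap2=320.50_deg

crossed belt: β = asin((r1+r2)/C) = asin(32/34) = 70.2501°
wrap1 = wrap2 = π + 2β = 320.5002°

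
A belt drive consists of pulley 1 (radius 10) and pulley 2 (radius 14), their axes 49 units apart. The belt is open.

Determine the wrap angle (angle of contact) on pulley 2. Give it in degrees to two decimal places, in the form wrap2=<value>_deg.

open belt: β = asin((r2−r1)/C) = asin(4/49) = 4.6824°
wrap1 = π − 2β = 170.6352°
wrap2 = π + 2β = 189.3648°

wrap2=189.36_deg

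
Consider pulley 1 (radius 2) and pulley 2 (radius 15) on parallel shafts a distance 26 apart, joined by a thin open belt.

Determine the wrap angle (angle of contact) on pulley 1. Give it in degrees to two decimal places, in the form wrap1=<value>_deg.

wrap1=120.00_deg

open belt: β = asin((r2−r1)/C) = asin(13/26) = 30.0000°
wrap1 = π − 2β = 120.0000°
wrap2 = π + 2β = 240.0000°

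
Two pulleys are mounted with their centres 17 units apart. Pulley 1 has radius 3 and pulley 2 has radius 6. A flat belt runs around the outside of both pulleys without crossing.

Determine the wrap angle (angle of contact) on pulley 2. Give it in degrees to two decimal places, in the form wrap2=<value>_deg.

open belt: β = asin((r2−r1)/C) = asin(3/17) = 10.1642°
wrap1 = π − 2β = 159.6715°
wrap2 = π + 2β = 200.3285°

wrap2=200.33_deg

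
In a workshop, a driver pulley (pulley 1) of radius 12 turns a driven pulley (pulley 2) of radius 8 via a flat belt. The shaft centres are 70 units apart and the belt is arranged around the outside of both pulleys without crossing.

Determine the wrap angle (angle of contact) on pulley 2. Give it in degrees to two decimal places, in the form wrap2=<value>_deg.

open belt: β = asin((r2−r1)/C) = asin(-4/70) = -3.2758°
wrap1 = π − 2β = 186.5517°
wrap2 = π + 2β = 173.4483°

wrap2=173.45_deg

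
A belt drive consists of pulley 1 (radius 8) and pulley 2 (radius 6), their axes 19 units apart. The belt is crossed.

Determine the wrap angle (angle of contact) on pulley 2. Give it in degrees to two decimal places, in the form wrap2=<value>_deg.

wrap2=274.93_deg

crossed belt: β = asin((r1+r2)/C) = asin(14/19) = 47.4631°
wrap1 = wrap2 = π + 2β = 274.9262°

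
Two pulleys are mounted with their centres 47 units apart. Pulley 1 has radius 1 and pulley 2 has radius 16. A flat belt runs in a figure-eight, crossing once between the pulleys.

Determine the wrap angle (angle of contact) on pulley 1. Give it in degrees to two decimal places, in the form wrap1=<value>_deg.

crossed belt: β = asin((r1+r2)/C) = asin(17/47) = 21.2048°
wrap1 = wrap2 = π + 2β = 222.4095°

wrap1=222.41_deg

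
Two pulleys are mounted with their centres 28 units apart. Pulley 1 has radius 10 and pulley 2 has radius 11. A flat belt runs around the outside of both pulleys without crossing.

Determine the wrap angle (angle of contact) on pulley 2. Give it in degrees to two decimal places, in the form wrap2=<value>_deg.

wrap2=184.09_deg

open belt: β = asin((r2−r1)/C) = asin(1/28) = 2.0467°
wrap1 = π − 2β = 175.9066°
wrap2 = π + 2β = 184.0934°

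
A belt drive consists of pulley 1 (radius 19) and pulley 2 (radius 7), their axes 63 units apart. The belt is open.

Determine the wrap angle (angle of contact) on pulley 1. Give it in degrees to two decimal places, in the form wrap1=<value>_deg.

open belt: β = asin((r2−r1)/C) = asin(-12/63) = -10.9806°
wrap1 = π − 2β = 201.9612°
wrap2 = π + 2β = 158.0388°

wrap1=201.96_deg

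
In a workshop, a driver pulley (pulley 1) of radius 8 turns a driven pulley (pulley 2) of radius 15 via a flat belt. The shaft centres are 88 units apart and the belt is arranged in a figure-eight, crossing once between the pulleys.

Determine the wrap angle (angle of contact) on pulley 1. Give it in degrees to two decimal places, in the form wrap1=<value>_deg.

crossed belt: β = asin((r1+r2)/C) = asin(23/88) = 15.1510°
wrap1 = wrap2 = π + 2β = 210.3020°

wrap1=210.30_deg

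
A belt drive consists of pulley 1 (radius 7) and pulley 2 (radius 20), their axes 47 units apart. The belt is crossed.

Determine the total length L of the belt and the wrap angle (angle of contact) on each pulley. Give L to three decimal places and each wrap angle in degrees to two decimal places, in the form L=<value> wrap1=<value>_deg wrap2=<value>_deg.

L=194.810 wrap1=250.12_deg wrap2=250.12_deg

crossed belt: β = asin((r1+r2)/C) = asin(27/47) = 35.0624°
wrap1 = wrap2 = π + 2β = 250.1248°
tangent length = C·cosβ = 38.4708
L = (r1+r2)·wrap + 2·C·cosβ = 27·4.3655 + 2·38.4708 = 194.8101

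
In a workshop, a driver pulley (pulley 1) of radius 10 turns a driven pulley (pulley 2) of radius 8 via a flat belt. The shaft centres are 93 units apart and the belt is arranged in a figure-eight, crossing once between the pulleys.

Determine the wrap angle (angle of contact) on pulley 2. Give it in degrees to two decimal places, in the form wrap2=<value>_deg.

crossed belt: β = asin((r1+r2)/C) = asin(18/93) = 11.1599°
wrap1 = wrap2 = π + 2β = 202.3199°

wrap2=202.32_deg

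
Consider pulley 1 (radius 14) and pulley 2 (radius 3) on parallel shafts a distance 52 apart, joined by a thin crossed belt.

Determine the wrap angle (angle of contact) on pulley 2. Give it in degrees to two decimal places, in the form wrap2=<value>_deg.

crossed belt: β = asin((r1+r2)/C) = asin(17/52) = 19.0821°
wrap1 = wrap2 = π + 2β = 218.1642°

wrap2=218.16_deg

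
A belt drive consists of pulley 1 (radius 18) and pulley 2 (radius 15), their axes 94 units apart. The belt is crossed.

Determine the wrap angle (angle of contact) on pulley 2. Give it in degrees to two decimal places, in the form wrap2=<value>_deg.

crossed belt: β = asin((r1+r2)/C) = asin(33/94) = 20.5524°
wrap1 = wrap2 = π + 2β = 221.1048°

wrap2=221.10_deg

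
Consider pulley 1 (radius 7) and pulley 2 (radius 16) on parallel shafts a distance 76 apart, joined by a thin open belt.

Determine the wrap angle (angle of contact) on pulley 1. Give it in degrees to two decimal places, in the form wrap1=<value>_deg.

open belt: β = asin((r2−r1)/C) = asin(9/76) = 6.8010°
wrap1 = π − 2β = 166.3980°
wrap2 = π + 2β = 193.6020°

wrap1=166.40_deg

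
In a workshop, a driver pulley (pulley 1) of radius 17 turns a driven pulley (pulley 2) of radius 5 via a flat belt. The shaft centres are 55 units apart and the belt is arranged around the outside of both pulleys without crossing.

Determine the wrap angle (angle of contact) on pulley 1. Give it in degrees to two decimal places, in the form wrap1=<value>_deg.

open belt: β = asin((r2−r1)/C) = asin(-12/55) = -12.6023°
wrap1 = π − 2β = 205.2045°
wrap2 = π + 2β = 154.7955°

wrap1=205.20_deg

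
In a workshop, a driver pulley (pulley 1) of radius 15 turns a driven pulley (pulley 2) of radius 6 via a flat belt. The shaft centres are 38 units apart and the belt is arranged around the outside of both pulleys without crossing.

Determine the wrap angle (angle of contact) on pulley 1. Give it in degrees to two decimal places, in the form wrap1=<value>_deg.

wrap1=207.40_deg

open belt: β = asin((r2−r1)/C) = asin(-9/38) = -13.7002°
wrap1 = π − 2β = 207.4005°
wrap2 = π + 2β = 152.5995°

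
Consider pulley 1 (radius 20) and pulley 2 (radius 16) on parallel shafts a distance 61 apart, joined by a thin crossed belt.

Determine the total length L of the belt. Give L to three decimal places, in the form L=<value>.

L=257.037

crossed belt: β = asin((r1+r2)/C) = asin(36/61) = 36.1686°
wrap1 = wrap2 = π + 2β = 252.3373°
tangent length = C·cosβ = 49.2443
L = (r1+r2)·wrap + 2·C·cosβ = 36·4.4041 + 2·49.2443 = 257.0368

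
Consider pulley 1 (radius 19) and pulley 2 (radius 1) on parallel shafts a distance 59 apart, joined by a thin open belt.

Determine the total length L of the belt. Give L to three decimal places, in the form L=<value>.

L=186.367

open belt: β = asin((r2−r1)/C) = asin(-18/59) = -17.7633°
wrap1 = π − 2β = 215.5265°
wrap2 = π + 2β = 144.4735°
tangent length = C·cosβ = 56.1872
L = r1·wrap1 + r2·wrap2 + 2·C·cosβ = 19·3.7616 + 1·2.5215 + 2·56.1872 = 186.3672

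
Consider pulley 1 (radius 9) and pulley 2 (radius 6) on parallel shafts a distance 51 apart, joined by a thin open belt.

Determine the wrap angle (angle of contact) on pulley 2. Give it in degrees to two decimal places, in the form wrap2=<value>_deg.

open belt: β = asin((r2−r1)/C) = asin(-3/51) = -3.3723°
wrap1 = π − 2β = 186.7446°
wrap2 = π + 2β = 173.2554°

wrap2=173.26_deg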